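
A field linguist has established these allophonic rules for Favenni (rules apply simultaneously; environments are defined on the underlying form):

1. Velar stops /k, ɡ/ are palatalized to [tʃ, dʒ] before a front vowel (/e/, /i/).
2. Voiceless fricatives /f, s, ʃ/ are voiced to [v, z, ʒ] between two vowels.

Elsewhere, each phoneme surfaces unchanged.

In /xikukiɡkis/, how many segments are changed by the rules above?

2

Segments that undergo a rule: /k/ → [tʃ] (rule 1); /k/ → [tʃ] (rule 1).
All other segments surface unchanged.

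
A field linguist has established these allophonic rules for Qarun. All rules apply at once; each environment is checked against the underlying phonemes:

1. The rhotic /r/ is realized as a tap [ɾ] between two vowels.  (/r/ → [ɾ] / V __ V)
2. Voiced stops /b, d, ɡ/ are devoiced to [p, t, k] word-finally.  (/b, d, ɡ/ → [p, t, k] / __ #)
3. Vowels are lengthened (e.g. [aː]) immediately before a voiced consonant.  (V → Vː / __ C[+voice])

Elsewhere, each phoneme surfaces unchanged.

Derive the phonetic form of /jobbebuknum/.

[joːbbeːbuknuːm]

/o/ (between /j/ and /b/) occurs before a voiced consonant → [oː] by rule 3.
/b/ — between /o/ and /b/; rule 2 does not apply here → [b].
/b/ (between /b/ and /e/) is in the target of rule 2 but the environment (word-finally) is not met → [b].
Rule 3 applies to /e/ (between /b/ and /b/: before a voiced consonant) → [eː].
/b/ (between /e/ and /u/): rule 2 targets it, but not word-finally → unchanged [b].
/u/ (between /b/ and /k/): rule 3 targets it, but not before a voiced consonant → unchanged [u].
/u/ (between /n/ and /m/): before a voiced consonant, so rule 3 applies → [uː].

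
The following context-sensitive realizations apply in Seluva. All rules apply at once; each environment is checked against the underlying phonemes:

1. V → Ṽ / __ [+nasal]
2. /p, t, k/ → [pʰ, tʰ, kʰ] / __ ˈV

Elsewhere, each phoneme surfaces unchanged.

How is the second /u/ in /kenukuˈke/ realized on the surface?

/u/ (between /k/ and /k/): rule 1 targets it, but not before a nasal consonant → unchanged [u].

[u]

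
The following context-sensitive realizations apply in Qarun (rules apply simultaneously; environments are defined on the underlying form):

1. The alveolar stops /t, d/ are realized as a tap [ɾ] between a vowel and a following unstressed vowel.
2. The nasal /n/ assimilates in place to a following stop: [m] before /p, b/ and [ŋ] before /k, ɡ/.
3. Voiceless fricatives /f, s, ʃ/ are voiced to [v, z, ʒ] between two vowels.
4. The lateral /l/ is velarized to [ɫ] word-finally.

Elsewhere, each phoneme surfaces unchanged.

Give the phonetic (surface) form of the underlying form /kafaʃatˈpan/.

[kavaʒatˈpan]

/k/ — not in any rule's target class → [k].
/a/ (between /k/ and /f/) is unaffected → [a].
/f/ meets the environment for rule 3 (between two vowels) → [v].
/a/ (between /f/ and /ʃ/) is unaffected → [a].
/ʃ/ — between /a/ and /a/, between two vowels — surfaces as [ʒ] (rule 3).
/a/ stays [a].
/t/ (between /a/ and /p/) is in the target of rule 1 but the environment (between a vowel and a following unstressed vowel) is not met → [t].
/p/ (between /t/ and /a/) is unaffected → [p].
/a/ (between /p/ and /n/): no rule targets it → [a].
/n/ (word-final) is in the target of rule 2 but the environment (before a labial or velar stop) is not met → [n].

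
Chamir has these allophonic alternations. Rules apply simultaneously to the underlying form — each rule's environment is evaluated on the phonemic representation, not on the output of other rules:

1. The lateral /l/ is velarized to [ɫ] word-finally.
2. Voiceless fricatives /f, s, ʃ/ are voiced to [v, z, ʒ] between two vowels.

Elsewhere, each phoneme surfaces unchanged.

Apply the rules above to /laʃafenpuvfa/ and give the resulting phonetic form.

/l/ (word-initial): rule 1 targets it, but not word-finally → unchanged [l].
/a/ — not in any rule's target class → [a].
/ʃ/ meets the environment for rule 2 (between two vowels) → [ʒ].
/a/ stays [a].
Rule 2 applies to /f/ (between /a/ and /e/: between two vowels) → [v].
/e/ (between /f/ and /n/) is unaffected → [e].
/n/ (between /e/ and /p/) is unaffected → [n].
/p/ — not in any rule's target class → [p].
/u/ (between /p/ and /v/) is unaffected → [u].
/v/ (between /u/ and /f/) is unaffected → [v].
/f/ — between /v/ and /a/; rule 2 does not apply here → [f].
/a/ (word-final): no rule targets it → [a].

[laʒavenpuvfa]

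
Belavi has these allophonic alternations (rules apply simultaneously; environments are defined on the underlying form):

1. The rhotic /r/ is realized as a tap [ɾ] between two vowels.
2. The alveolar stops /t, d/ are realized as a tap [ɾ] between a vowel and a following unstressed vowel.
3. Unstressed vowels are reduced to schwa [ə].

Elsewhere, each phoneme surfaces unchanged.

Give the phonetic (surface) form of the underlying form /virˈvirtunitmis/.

[vərˈvirtənətməs]

/v/ stays [v].
Rule 3 applies to /i/ (between /v/ and /r/: in an unstressed syllable) → [ə].
/r/ — between /i/ and /v/; rule 1 does not apply here → [r].
/v/ (between /r/ and /i/) is unaffected → [v].
/i/ — between /v/ and /r/; rule 3 does not apply here → [i].
/r/ — between /i/ and /t/; rule 1 does not apply here → [r].
/t/ — between /r/ and /u/; rule 2 does not apply here → [t].
/u/ meets the environment for rule 3 (in an unstressed syllable) → [ə].
/n/ (between /u/ and /i/): no rule targets it → [n].
/i/ — between /n/ and /t/, in an unstressed syllable — surfaces as [ə] (rule 3).
/t/ (between /i/ and /m/) is in the target of rule 2 but the environment (between a vowel and a following unstressed vowel) is not met → [t].
/m/ (between /t/ and /i/) is unaffected → [m].
/i/ — between /m/ and /s/, in an unstressed syllable — surfaces as [ə] (rule 3).
/s/ (word-final): no rule targets it → [s].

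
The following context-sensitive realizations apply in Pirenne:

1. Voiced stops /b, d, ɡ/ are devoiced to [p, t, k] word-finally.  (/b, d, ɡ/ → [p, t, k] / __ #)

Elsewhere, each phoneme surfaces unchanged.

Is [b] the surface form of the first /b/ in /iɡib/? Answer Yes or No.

No

Rule 1 applies to /b/ (word-final: word-finally) → [p].
The actual realization is [p], not [b].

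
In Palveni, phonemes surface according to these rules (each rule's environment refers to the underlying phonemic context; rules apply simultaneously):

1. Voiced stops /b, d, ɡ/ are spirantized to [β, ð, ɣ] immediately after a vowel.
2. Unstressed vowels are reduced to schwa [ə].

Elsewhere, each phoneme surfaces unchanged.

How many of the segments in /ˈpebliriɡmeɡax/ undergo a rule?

7

Segments that undergo a rule: /b/ → [β] (rule 1); /i/ → [ə] (rule 2); /i/ → [ə] (rule 2); /ɡ/ → [ɣ] (rule 1); /e/ → [ə] (rule 2); /ɡ/ → [ɣ] (rule 1); /a/ → [ə] (rule 2).
All other segments surface unchanged.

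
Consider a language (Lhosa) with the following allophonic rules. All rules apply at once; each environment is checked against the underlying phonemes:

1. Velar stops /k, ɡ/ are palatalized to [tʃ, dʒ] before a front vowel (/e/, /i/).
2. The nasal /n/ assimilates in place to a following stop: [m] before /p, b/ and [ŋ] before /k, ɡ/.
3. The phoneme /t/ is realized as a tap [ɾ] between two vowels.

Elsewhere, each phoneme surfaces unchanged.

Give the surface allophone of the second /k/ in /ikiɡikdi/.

[k]

/k/ (between /i/ and /d/) fails the environment for rule 1, so it stays [k].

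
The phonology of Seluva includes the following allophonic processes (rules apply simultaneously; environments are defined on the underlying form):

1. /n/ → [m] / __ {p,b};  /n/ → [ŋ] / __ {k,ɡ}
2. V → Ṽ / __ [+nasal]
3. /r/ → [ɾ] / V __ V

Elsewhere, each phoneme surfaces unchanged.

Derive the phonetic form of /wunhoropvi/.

/w/ (word-initial) is unaffected → [w].
Rule 2 applies to /u/ (between /w/ and /n/: before a nasal consonant) → [ũ].
/n/ (between /u/ and /h/) fails the environment for rule 1, so it stays [n].
/h/ (between /n/ and /o/) is unaffected → [h].
/o/ (between /h/ and /r/) is in the target of rule 2 but the environment (before a nasal consonant) is not met → [o].
/r/ (between /o/ and /o/) occurs between two vowels → [ɾ] by rule 3.
/o/ — between /r/ and /p/; rule 2 does not apply here → [o].
/p/ stays [p].
/v/ — not in any rule's target class → [v].
/i/ (word-final): rule 2 targets it, but not before a nasal consonant → unchanged [i].

[wũnhoɾopvi]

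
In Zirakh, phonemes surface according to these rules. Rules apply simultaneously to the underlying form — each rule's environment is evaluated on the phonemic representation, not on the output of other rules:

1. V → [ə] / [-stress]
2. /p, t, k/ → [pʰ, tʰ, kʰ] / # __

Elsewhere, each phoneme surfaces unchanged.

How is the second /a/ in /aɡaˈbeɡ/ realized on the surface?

/a/ — between /ɡ/ and /b/, in an unstressed syllable — surfaces as [ə] (rule 1).

[ə]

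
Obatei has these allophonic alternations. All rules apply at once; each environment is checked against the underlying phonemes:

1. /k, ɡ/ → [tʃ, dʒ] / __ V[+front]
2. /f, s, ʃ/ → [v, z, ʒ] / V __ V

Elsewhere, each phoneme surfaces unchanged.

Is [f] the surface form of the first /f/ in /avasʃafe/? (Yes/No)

Rule 2 applies to /f/ (between /a/ and /e/: between two vowels) → [v].
The actual realization is [v], not [f].

No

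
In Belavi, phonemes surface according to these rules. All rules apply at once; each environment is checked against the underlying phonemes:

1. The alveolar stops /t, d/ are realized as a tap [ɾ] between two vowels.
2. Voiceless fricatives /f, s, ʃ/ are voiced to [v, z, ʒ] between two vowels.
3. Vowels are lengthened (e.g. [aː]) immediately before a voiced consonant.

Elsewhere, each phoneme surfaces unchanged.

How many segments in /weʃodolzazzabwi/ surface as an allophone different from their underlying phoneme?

6

Segments that undergo a rule: /ʃ/ → [ʒ] (rule 2); /o/ → [oː] (rule 3); /d/ → [ɾ] (rule 1); /o/ → [oː] (rule 3); /a/ → [aː] (rule 3); /a/ → [aː] (rule 3).
All other segments surface unchanged.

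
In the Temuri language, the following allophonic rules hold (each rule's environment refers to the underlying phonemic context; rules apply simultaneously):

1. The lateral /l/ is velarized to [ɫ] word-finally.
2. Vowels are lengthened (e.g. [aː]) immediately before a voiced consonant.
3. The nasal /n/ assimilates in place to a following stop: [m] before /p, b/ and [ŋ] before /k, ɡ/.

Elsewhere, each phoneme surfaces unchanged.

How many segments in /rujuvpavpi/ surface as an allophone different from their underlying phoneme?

Segments that undergo a rule: /u/ → [uː] (rule 2); /u/ → [uː] (rule 2); /a/ → [aː] (rule 2).
All other segments surface unchanged.

3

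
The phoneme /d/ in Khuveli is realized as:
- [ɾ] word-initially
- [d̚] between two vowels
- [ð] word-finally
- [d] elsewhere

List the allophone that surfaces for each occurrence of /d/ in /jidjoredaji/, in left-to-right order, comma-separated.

Occurrence 1 (position 3): no conditioning environment matches → elsewhere allophone [d].
Occurrence 2 (position 8): between two vowels → [d̚].

[d], [d̚]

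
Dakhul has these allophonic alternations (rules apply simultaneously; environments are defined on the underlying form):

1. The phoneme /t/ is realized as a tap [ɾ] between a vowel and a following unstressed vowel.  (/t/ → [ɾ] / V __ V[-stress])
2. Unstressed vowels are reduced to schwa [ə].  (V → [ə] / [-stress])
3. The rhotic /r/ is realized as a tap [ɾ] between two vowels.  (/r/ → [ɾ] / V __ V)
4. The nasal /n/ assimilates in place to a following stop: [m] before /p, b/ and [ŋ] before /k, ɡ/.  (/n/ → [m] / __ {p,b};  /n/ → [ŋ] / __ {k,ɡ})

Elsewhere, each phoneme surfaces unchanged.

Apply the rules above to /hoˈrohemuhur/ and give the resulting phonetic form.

/h/ (word-initial): no rule targets it → [h].
/o/ meets the environment for rule 2 (in an unstressed syllable) → [ə].
/r/ (between /o/ and /o/) occurs between two vowels → [ɾ] by rule 3.
/o/ (between /r/ and /h/) is in the target of rule 2 but the environment (in an unstressed syllable) is not met → [o].
/h/ (between /o/ and /e/) is unaffected → [h].
/e/ (between /h/ and /m/) occurs in an unstressed syllable → [ə] by rule 2.
/m/ — not in any rule's target class → [m].
/u/ (between /m/ and /h/) occurs in an unstressed syllable → [ə] by rule 2.
/h/ (between /u/ and /u/): no rule targets it → [h].
/u/ meets the environment for rule 2 (in an unstressed syllable) → [ə].
/r/ — word-final; rule 3 does not apply here → [r].

[həˈɾohəməhər]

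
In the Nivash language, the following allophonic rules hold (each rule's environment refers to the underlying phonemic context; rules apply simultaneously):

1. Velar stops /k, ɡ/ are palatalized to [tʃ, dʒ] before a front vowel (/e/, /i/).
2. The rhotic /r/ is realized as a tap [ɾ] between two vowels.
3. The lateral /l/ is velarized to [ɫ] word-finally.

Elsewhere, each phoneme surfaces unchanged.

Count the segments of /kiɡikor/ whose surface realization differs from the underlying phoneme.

2

Segments that undergo a rule: /k/ → [tʃ] (rule 1); /ɡ/ → [dʒ] (rule 1).
All other segments surface unchanged.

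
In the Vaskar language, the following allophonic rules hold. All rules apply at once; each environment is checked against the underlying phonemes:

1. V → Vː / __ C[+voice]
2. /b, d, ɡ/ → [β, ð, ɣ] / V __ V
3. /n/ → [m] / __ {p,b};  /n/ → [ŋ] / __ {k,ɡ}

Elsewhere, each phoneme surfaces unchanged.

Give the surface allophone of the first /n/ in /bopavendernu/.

/n/ — between /e/ and /d/; rule 3 does not apply here → [n].

[n]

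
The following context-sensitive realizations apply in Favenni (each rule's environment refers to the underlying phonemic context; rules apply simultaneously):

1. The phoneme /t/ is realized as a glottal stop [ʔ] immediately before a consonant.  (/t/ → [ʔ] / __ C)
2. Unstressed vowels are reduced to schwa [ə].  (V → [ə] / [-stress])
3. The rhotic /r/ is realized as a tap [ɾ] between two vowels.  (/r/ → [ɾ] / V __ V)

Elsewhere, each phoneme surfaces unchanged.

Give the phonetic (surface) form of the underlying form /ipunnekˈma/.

[əpənnəkˈma]

/i/ (word-initial): in an unstressed syllable, so rule 2 applies → [ə].
/p/ — not in any rule's target class → [p].
/u/ — between /p/ and /n/, in an unstressed syllable — surfaces as [ə] (rule 2).
/n/ (between /u/ and /n/) is unaffected → [n].
/n/ (between /n/ and /e/) is unaffected → [n].
/e/ meets the environment for rule 2 (in an unstressed syllable) → [ə].
/k/ (between /e/ and /m/) is unaffected → [k].
/m/ stays [m].
/a/ (word-final) is in the target of rule 2 but the environment (in an unstressed syllable) is not met → [a].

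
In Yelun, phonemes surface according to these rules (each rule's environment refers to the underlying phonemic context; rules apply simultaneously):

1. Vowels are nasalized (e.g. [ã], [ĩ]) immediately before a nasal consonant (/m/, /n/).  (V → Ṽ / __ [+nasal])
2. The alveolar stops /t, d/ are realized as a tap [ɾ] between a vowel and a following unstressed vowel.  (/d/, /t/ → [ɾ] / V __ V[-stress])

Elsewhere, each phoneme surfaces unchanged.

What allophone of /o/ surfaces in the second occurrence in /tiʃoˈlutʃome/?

Rule 1 applies to /o/ (between /ʃ/ and /m/: before a nasal consonant) → [õ].

[õ]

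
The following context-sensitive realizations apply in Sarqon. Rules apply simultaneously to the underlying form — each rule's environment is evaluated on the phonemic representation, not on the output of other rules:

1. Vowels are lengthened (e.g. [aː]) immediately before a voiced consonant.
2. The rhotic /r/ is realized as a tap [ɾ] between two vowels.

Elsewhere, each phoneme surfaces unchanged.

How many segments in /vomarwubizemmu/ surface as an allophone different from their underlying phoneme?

5

Segments that undergo a rule: /o/ → [oː] (rule 1); /a/ → [aː] (rule 1); /u/ → [uː] (rule 1); /i/ → [iː] (rule 1); /e/ → [eː] (rule 1).
All other segments surface unchanged.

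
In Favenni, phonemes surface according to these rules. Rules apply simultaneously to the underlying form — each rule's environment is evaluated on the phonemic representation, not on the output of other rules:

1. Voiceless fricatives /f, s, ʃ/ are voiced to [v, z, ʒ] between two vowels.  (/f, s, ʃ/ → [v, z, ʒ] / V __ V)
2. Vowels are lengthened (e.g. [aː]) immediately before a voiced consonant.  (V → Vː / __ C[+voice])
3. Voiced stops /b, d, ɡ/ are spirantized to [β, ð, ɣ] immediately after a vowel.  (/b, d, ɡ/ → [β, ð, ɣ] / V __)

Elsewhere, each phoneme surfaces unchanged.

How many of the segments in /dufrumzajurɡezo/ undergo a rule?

Segments that undergo a rule: /u/ → [uː] (rule 2); /a/ → [aː] (rule 2); /u/ → [uː] (rule 2); /e/ → [eː] (rule 2).
All other segments surface unchanged.

4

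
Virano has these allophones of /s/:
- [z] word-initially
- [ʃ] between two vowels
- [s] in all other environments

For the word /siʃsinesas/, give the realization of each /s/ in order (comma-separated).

Occurrence 1 (position 1): word-initially → [z].
Occurrence 2 (position 4): no conditioning environment matches → elsewhere allophone [s].
Occurrence 3 (position 8): between two vowels → [ʃ].
Occurrence 4 (position 10): no conditioning environment matches → elsewhere allophone [s].

[z], [s], [ʃ], [s]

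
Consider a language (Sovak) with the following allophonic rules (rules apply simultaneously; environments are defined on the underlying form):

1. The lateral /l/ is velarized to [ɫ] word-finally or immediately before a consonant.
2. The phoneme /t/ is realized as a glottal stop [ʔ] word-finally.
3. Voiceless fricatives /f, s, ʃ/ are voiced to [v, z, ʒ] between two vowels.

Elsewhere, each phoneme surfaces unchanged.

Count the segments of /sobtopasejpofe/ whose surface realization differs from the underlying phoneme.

2

Segments that undergo a rule: /s/ → [z] (rule 3); /f/ → [v] (rule 3).
All other segments surface unchanged.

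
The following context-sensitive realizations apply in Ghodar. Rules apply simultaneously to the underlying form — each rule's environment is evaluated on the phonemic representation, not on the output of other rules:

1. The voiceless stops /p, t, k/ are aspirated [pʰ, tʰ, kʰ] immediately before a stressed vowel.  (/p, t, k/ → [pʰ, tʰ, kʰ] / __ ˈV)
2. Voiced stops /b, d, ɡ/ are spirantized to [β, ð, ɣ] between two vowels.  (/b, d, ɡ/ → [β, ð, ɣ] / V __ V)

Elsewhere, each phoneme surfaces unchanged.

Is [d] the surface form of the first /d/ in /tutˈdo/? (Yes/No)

/d/ (between /t/ and /o/): rule 2 targets it, but not between two vowels → unchanged [d].
The actual realization is [d], which matches [d].

Yes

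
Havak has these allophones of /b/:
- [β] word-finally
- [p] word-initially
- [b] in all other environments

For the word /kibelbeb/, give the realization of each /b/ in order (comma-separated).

[b], [b], [β]

Occurrence 1 (position 3): no conditioning environment matches → elsewhere allophone [b].
Occurrence 2 (position 6): no conditioning environment matches → elsewhere allophone [b].
Occurrence 3 (position 8): word-finally → [β].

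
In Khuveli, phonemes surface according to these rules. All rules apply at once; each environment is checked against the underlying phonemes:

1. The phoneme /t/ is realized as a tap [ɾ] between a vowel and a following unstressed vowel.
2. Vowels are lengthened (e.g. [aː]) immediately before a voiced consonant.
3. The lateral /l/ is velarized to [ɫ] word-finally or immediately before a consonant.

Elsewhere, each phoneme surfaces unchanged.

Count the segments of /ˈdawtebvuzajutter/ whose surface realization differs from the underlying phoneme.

Segments that undergo a rule: /a/ → [aː] (rule 2); /e/ → [eː] (rule 2); /u/ → [uː] (rule 2); /a/ → [aː] (rule 2); /e/ → [eː] (rule 2).
All other segments surface unchanged.

5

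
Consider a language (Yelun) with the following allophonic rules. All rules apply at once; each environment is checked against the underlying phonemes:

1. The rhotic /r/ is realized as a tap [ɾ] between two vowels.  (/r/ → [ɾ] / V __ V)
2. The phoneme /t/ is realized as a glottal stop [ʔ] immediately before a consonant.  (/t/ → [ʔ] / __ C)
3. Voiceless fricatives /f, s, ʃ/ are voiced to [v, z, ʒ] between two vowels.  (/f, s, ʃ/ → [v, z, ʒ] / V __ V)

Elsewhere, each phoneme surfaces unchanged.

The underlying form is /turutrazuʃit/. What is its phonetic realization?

[tuɾuʔrazuʒit]

/t/ — word-initial; rule 2 does not apply here → [t].
/u/ (between /t/ and /r/) is unaffected → [u].
/r/ (between /u/ and /u/): between two vowels, so rule 1 applies → [ɾ].
/u/ (between /r/ and /t/): no rule targets it → [u].
/t/ meets the environment for rule 2 (immediately before a consonant) → [ʔ].
/r/ (between /t/ and /a/) is in the target of rule 1 but the environment (between two vowels) is not met → [r].
/a/ stays [a].
/z/ stays [z].
/u/ — not in any rule's target class → [u].
/ʃ/ (between /u/ and /i/): between two vowels, so rule 3 applies → [ʒ].
/i/ — not in any rule's target class → [i].
/t/ (word-final): rule 2 targets it, but not immediately before a consonant → unchanged [t].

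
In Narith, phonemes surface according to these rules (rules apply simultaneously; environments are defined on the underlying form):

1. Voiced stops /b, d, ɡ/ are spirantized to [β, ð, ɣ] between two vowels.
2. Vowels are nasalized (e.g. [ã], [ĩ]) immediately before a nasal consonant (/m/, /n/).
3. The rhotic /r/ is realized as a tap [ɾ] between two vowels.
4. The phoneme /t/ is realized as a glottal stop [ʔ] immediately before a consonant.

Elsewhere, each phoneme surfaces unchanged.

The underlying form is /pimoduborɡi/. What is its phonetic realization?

[pĩmoðuβorɡi]

/p/ (word-initial) is unaffected → [p].
Rule 2 applies to /i/ (between /p/ and /m/: before a nasal consonant) → [ĩ].
/m/ stays [m].
/o/ (between /m/ and /d/): rule 2 targets it, but not before a nasal consonant → unchanged [o].
/d/ (between /o/ and /u/) occurs between two vowels → [ð] by rule 1.
/u/ (between /d/ and /b/): rule 2 targets it, but not before a nasal consonant → unchanged [u].
Rule 1 applies to /b/ (between /u/ and /o/: between two vowels) → [β].
/o/ — between /b/ and /r/; rule 2 does not apply here → [o].
/r/ (between /o/ and /ɡ/) is in the target of rule 3 but the environment (between two vowels) is not met → [r].
/ɡ/ (between /r/ and /i/) fails the environment for rule 1, so it stays [ɡ].
/i/ (word-final) fails the environment for rule 2, so it stays [i].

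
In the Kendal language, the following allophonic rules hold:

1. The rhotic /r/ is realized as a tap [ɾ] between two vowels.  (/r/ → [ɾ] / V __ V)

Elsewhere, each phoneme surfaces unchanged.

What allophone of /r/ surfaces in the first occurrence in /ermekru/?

/r/ (between /e/ and /m/) is in the target of rule 1 but the environment (between two vowels) is not met → [r].

[r]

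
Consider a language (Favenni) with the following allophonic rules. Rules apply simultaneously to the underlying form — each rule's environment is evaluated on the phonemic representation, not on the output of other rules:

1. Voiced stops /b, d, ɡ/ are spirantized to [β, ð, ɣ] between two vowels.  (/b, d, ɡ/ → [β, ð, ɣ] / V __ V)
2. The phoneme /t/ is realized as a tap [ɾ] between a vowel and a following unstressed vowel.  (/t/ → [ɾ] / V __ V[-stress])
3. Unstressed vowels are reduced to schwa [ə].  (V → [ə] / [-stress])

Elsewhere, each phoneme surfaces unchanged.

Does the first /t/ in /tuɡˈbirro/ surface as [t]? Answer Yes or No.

Yes

/t/ (word-initial) fails the environment for rule 2, so it stays [t].
The actual realization is [t], which matches [t].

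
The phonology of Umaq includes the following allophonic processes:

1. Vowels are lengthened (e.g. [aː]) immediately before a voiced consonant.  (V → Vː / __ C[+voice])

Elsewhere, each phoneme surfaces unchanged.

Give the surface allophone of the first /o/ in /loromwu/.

/o/ (between /l/ and /r/): before a voiced consonant, so rule 1 applies → [oː].

[oː]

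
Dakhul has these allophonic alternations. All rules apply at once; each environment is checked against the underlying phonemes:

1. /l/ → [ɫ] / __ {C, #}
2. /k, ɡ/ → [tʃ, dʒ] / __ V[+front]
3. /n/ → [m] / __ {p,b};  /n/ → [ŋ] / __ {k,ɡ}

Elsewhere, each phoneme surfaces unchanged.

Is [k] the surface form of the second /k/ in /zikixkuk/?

Yes

/k/ (between /x/ and /u/) is in the target of rule 2 but the environment (before a front vowel) is not met → [k].
The actual realization is [k], which matches [k].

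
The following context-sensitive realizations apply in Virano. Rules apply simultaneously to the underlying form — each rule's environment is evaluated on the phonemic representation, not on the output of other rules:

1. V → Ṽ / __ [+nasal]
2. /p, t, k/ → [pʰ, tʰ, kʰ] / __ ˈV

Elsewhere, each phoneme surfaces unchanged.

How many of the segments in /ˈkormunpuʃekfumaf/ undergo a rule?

Segments that undergo a rule: /k/ → [kʰ] (rule 2); /u/ → [ũ] (rule 1); /u/ → [ũ] (rule 1).
All other segments surface unchanged.

3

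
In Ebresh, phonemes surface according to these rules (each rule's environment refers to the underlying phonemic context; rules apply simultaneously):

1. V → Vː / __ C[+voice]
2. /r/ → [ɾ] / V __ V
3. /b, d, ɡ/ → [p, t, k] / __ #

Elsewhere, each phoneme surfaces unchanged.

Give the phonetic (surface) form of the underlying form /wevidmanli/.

[weːviːdmaːnli]

/w/ (word-initial) is unaffected → [w].
/e/ — between /w/ and /v/, before a voiced consonant — surfaces as [eː] (rule 1).
/v/ (between /e/ and /i/) is unaffected → [v].
/i/ — between /v/ and /d/, before a voiced consonant — surfaces as [iː] (rule 1).
/d/ — between /i/ and /m/; rule 3 does not apply here → [d].
/m/ (between /d/ and /a/): no rule targets it → [m].
/a/ meets the environment for rule 1 (before a voiced consonant) → [aː].
/n/ (between /a/ and /l/) is unaffected → [n].
/l/ (between /n/ and /i/) is unaffected → [l].
/i/ (word-final) fails the environment for rule 1, so it stays [i].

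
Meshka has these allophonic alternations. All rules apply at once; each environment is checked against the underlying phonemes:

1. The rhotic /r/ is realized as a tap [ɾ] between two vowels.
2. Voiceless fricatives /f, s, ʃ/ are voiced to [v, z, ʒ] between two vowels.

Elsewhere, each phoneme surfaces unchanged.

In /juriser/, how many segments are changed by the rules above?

Segments that undergo a rule: /r/ → [ɾ] (rule 1); /s/ → [z] (rule 2).
All other segments surface unchanged.

2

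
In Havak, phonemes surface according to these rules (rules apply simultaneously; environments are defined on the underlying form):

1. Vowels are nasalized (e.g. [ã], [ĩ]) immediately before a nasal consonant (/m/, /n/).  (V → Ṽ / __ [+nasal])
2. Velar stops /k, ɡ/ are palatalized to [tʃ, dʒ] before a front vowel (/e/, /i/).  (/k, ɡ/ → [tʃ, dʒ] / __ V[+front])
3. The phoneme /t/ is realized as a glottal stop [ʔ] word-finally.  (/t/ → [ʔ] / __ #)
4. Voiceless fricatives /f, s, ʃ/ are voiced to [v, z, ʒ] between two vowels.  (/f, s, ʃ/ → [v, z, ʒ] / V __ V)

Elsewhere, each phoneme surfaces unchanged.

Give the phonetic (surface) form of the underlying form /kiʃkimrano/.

[tʃiʃtʃĩmrãno]

/k/ (word-initial) occurs before a front vowel → [tʃ] by rule 2.
/i/ (between /k/ and /ʃ/): rule 1 targets it, but not before a nasal consonant → unchanged [i].
/ʃ/ (between /i/ and /k/) fails the environment for rule 4, so it stays [ʃ].
/k/ (between /ʃ/ and /i/) occurs before a front vowel → [tʃ] by rule 2.
/i/ (between /k/ and /m/) occurs before a nasal consonant → [ĩ] by rule 1.
/a/ (between /r/ and /n/): before a nasal consonant, so rule 1 applies → [ã].
/o/ (word-final): rule 1 targets it, but not before a nasal consonant → unchanged [o].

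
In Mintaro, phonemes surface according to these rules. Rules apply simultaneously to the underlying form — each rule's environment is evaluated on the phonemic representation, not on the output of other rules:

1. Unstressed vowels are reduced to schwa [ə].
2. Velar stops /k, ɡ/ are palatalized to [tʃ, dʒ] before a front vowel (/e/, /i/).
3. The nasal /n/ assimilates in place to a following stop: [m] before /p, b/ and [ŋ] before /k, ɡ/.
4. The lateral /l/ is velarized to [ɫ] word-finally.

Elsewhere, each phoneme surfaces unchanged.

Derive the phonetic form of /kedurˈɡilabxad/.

/k/ (word-initial): before a front vowel, so rule 2 applies → [tʃ].
/e/ meets the environment for rule 1 (in an unstressed syllable) → [ə].
/d/ (between /e/ and /u/): no rule targets it → [d].
/u/ (between /d/ and /r/) occurs in an unstressed syllable → [ə] by rule 1.
/r/ (between /u/ and /ɡ/): no rule targets it → [r].
/ɡ/ (between /r/ and /i/): before a front vowel, so rule 2 applies → [dʒ].
/i/ — between /ɡ/ and /l/; rule 1 does not apply here → [i].
/l/ (between /i/ and /a/): rule 4 targets it, but not word-finally → unchanged [l].
/a/ meets the environment for rule 1 (in an unstressed syllable) → [ə].
/b/ — not in any rule's target class → [b].
/x/ stays [x].
/a/ — between /x/ and /d/, in an unstressed syllable — surfaces as [ə] (rule 1).
/d/ stays [d].

[tʃədərˈdʒiləbxəd]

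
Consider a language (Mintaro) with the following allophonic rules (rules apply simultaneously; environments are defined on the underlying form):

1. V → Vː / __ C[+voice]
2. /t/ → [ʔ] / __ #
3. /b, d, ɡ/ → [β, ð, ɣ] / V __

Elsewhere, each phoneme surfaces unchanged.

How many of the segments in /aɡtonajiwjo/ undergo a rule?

5

Segments that undergo a rule: /a/ → [aː] (rule 1); /ɡ/ → [ɣ] (rule 3); /o/ → [oː] (rule 1); /a/ → [aː] (rule 1); /i/ → [iː] (rule 1).
All other segments surface unchanged.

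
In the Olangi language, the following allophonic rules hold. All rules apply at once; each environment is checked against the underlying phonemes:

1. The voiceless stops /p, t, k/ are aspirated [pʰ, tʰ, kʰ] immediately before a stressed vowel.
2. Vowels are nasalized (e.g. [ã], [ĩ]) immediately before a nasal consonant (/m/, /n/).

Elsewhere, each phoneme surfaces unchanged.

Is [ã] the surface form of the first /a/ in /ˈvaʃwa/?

No

/a/ (between /v/ and /ʃ/) is in the target of rule 2 but the environment (before a nasal consonant) is not met → [a].
The actual realization is [a], not [ã].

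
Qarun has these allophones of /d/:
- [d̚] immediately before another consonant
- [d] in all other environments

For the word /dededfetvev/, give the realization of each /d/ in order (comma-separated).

[d], [d], [d̚]

Occurrence 1 (position 1): no conditioning environment matches → elsewhere allophone [d].
Occurrence 2 (position 3): no conditioning environment matches → elsewhere allophone [d].
Occurrence 3 (position 5): immediately before another consonant → [d̚].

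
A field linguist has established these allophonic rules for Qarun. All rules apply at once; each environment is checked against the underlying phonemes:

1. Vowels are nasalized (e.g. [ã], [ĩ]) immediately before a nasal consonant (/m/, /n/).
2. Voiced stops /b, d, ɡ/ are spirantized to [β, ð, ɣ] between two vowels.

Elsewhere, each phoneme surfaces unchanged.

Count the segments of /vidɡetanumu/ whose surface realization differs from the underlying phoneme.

2

Segments that undergo a rule: /a/ → [ã] (rule 1); /u/ → [ũ] (rule 1).
All other segments surface unchanged.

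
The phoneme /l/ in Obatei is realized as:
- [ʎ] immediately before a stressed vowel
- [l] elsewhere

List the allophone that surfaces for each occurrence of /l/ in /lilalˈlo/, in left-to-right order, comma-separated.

[l], [l], [l], [ʎ]

Occurrence 1 (position 1): no conditioning environment matches → elsewhere allophone [l].
Occurrence 2 (position 3): no conditioning environment matches → elsewhere allophone [l].
Occurrence 3 (position 5): no conditioning environment matches → elsewhere allophone [l].
Occurrence 4 (position 6): immediately before a stressed vowel → [ʎ].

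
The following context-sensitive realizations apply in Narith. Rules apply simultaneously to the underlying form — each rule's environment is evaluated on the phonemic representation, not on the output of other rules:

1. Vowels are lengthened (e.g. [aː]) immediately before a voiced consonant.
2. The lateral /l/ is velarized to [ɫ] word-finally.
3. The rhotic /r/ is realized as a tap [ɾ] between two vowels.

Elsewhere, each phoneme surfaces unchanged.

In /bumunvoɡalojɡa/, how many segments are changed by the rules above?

5

Segments that undergo a rule: /u/ → [uː] (rule 1); /u/ → [uː] (rule 1); /o/ → [oː] (rule 1); /a/ → [aː] (rule 1); /o/ → [oː] (rule 1).
All other segments surface unchanged.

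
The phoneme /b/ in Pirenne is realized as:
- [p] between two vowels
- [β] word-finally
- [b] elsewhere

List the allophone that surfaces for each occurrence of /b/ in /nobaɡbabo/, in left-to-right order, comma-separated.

[p], [b], [p]

Occurrence 1 (position 3): between two vowels → [p].
Occurrence 2 (position 6): no conditioning environment matches → elsewhere allophone [b].
Occurrence 3 (position 8): between two vowels → [p].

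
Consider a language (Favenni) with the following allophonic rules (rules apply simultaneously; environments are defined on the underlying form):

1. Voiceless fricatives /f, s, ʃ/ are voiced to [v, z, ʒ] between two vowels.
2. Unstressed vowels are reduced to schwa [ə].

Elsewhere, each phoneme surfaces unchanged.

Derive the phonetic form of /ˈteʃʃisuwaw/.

[ˈteʃʃəzəwəw]

/t/ (word-initial): no rule targets it → [t].
/e/ (between /t/ and /ʃ/) fails the environment for rule 2, so it stays [e].
/ʃ/ (between /e/ and /ʃ/): rule 1 targets it, but not between two vowels → unchanged [ʃ].
/ʃ/ (between /ʃ/ and /i/) is in the target of rule 1 but the environment (between two vowels) is not met → [ʃ].
/i/ — between /ʃ/ and /s/, in an unstressed syllable — surfaces as [ə] (rule 2).
/s/ — between /i/ and /u/, between two vowels — surfaces as [z] (rule 1).
Rule 2 applies to /u/ (between /s/ and /w/: in an unstressed syllable) → [ə].
/w/ — not in any rule's target class → [w].
/a/ (between /w/ and /w/): in an unstressed syllable, so rule 2 applies → [ə].
/w/ — not in any rule's target class → [w].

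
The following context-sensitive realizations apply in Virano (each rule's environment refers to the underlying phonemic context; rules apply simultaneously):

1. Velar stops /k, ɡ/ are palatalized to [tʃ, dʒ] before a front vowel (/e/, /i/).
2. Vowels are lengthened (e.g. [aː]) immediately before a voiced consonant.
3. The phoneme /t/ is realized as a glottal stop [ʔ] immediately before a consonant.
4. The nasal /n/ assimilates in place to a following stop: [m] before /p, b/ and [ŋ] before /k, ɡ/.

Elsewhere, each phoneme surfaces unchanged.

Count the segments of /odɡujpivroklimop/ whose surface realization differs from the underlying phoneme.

Segments that undergo a rule: /o/ → [oː] (rule 2); /u/ → [uː] (rule 2); /i/ → [iː] (rule 2); /i/ → [iː] (rule 2).
All other segments surface unchanged.

4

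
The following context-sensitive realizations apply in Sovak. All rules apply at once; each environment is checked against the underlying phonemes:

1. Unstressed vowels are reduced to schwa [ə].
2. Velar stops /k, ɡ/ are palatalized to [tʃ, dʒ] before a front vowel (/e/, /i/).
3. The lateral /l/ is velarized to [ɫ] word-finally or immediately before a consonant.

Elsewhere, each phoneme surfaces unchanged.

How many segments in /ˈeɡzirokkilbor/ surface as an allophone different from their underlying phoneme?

6

Segments that undergo a rule: /i/ → [ə] (rule 1); /o/ → [ə] (rule 1); /k/ → [tʃ] (rule 2); /i/ → [ə] (rule 1); /l/ → [ɫ] (rule 3); /o/ → [ə] (rule 1).
All other segments surface unchanged.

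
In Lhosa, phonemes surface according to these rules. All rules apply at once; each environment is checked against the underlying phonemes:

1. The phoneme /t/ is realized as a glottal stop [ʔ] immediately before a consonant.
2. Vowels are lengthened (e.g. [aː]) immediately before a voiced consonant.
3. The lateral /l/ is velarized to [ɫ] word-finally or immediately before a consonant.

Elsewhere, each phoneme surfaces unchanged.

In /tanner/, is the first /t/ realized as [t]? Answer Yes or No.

/t/ (word-initial) fails the environment for rule 1, so it stays [t].
The actual realization is [t], which matches [t].

Yes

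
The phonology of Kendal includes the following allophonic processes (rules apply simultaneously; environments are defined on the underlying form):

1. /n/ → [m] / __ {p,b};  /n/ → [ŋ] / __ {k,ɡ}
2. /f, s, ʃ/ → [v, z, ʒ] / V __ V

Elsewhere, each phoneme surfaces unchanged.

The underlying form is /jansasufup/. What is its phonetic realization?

/j/ (word-initial) is unaffected → [j].
/a/ — not in any rule's target class → [a].
/n/ (between /a/ and /s/): rule 1 targets it, but not before a labial or velar stop → unchanged [n].
/s/ (between /n/ and /a/) is in the target of rule 2 but the environment (between two vowels) is not met → [s].
/a/ — not in any rule's target class → [a].
/s/ meets the environment for rule 2 (between two vowels) → [z].
/u/ (between /s/ and /f/) is unaffected → [u].
/f/ meets the environment for rule 2 (between two vowels) → [v].
/u/ (between /f/ and /p/): no rule targets it → [u].
/p/ stays [p].

[jansazuvup]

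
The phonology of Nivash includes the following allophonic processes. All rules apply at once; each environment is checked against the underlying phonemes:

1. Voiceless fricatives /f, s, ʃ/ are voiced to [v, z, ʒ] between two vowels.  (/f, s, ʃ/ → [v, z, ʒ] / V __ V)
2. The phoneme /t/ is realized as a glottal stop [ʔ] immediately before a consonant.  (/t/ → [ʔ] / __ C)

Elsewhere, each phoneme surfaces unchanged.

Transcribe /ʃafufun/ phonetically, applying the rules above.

[ʃavuvun]

/ʃ/ (word-initial): rule 1 targets it, but not between two vowels → unchanged [ʃ].
/a/ (between /ʃ/ and /f/) is unaffected → [a].
/f/ (between /a/ and /u/) occurs between two vowels → [v] by rule 1.
/u/ stays [u].
/f/ — between /u/ and /u/, between two vowels — surfaces as [v] (rule 1).
/u/ stays [u].
/n/ (word-final) is unaffected → [n].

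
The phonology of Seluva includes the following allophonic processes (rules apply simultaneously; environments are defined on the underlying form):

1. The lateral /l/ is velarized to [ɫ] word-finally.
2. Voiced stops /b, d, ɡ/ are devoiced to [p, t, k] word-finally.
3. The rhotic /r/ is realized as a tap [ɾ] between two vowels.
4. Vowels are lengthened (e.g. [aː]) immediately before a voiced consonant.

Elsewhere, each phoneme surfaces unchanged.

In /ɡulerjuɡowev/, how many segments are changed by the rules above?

Segments that undergo a rule: /u/ → [uː] (rule 4); /e/ → [eː] (rule 4); /u/ → [uː] (rule 4); /o/ → [oː] (rule 4); /e/ → [eː] (rule 4).
All other segments surface unchanged.

5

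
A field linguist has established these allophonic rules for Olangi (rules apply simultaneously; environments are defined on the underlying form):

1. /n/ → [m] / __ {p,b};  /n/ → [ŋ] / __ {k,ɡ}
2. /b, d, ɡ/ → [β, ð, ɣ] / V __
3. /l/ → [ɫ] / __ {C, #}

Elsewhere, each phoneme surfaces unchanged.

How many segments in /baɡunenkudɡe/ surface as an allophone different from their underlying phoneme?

Segments that undergo a rule: /ɡ/ → [ɣ] (rule 2); /n/ → [ŋ] (rule 1); /d/ → [ð] (rule 2).
All other segments surface unchanged.

3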